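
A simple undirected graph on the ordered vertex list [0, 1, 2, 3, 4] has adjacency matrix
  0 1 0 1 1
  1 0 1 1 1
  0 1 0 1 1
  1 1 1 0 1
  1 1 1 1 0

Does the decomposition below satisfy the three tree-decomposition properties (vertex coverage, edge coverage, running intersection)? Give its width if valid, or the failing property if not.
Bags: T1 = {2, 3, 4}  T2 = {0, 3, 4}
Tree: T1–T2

A tree decomposition must satisfy three properties: every vertex lies in some bag; for every edge, both endpoints lie together in some bag; and for every vertex, the bags containing it form a connected subtree. Here vertex 1 appears in no bag, so the decomposition is invalid.

No — vertex 1 appears in no bag.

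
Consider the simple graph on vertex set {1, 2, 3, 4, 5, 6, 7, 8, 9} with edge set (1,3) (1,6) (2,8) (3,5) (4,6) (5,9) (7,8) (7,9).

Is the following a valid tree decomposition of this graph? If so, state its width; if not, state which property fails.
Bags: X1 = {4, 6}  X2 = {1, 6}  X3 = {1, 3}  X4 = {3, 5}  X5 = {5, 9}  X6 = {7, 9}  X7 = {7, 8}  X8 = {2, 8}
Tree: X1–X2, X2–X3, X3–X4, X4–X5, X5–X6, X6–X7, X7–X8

Every vertex of G appears in some bag (union = {1, 2, 3, 4, 5, 6, 7, 8, 9}); every edge is covered by a bag; and for each vertex v the set of bags containing v is connected in the bag tree. The decomposition is therefore valid. The largest bag has 2 vertices, so the width is 1.

Yes; width 1.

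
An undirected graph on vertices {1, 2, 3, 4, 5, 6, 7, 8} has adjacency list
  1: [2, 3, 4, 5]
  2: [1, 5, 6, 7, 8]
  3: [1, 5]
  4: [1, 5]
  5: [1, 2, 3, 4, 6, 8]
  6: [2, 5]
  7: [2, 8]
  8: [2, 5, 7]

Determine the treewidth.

A width-2 tree decomposition is:
Bags: B1 = {2, 5, 6}  B2 = {2, 5, 8}  B3 = {1, 2, 5}  B4 = {2, 7, 8}  B5 = {1, 4, 5}  B6 = {1, 3, 5}
Tree: B1–B2, B2–B3, B2–B4, B3–B5, B3–B6
The largest bag has 3 vertices, giving width 2; this decomposition certifies tw(G) ≤ 2. On the other hand G contains the 3-clique {2, 5, 8}. A clique must lie in a single bag of any decomposition, so no decomposition can have width below 2. The upper and lower bounds meet at 2, so that is the treewidth.

2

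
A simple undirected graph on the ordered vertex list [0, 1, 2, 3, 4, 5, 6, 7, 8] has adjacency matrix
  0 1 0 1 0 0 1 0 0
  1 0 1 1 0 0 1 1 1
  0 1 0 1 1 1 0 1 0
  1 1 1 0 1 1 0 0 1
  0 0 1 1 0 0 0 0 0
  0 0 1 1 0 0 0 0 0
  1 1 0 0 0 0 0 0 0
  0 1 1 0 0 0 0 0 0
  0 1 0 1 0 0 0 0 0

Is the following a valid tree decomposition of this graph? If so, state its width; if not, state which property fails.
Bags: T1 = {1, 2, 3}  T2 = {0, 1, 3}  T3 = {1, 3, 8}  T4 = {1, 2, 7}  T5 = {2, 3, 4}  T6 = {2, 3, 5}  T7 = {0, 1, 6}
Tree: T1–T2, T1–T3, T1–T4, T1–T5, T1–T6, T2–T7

Yes; width 2.

Vertex coverage: the bags together contain {0, 1, 2, 3, 4, 5, 6, 7, 8}, the full vertex set. Edge coverage: each edge of G has both endpoints in at least one bag. Running intersection: for every vertex, the bags containing it form a connected subtree. All three properties hold, so this is a valid tree decomposition of width max|bag| − 1 = 2, and hence tw(G) ≤ 2.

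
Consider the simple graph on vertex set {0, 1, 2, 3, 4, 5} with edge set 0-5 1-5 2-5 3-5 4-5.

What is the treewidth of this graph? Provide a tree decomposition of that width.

Every bag has size at most 2, so the width is 2 − 1 = 1 and tw(G) ≤ 1. Since G has at least one edge (e.g. 1–5), it is not an edgeless graph, so tw(G) ≥ 1. The upper and lower bounds meet at 1, so that is the treewidth.

Treewidth 1.
One such decomposition:
Bags: B1 = {1, 5}  B2 = {2, 5}  B3 = {0, 5}  B4 = {3, 5}  B5 = {4, 5}
Tree: B1–B2, B1–B3, B2–B4, B1–B5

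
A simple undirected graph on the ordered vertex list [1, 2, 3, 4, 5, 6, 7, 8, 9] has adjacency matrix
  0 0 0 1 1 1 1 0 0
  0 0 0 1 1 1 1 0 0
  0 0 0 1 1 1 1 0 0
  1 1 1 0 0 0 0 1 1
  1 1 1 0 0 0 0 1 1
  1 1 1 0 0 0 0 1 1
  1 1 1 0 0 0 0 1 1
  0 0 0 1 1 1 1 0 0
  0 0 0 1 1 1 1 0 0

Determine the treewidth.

A width-4 tree decomposition is:
Bags: B1 = {4, 5, 6, 7, 9}  B2 = {4, 5, 6, 7, 8}  B3 = {3, 4, 5, 6, 7}  B4 = {1, 4, 5, 6, 7}  B5 = {2, 4, 5, 6, 7}
Tree: B1–B2, B2–B3, B3–B4, B4–B5
Every bag has size at most 5, so the width is 5 − 1 = 4 and tw(G) ≤ 4. For the lower bound: the 5 vertex sets {4,9}, {5,8}, {3,7}, {6}, {1} are disjoint, each induces a connected subgraph, and every pair is joined by at least one edge of G. Contracting each set to a single vertex therefore yields K_{5} as a minor, and since treewidth is minor-monotone, tw(G) ≥ tw(K_{5}) = 4. Combining the bounds, tw(G) = 4.

4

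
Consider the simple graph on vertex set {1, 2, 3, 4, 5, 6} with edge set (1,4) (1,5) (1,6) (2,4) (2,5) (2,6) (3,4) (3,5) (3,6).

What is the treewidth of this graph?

3

A width-3 tree decomposition is:
Bags: B1 = {1, 2, 3, 6}  B2 = {1, 2, 3, 5}  B3 = {1, 2, 3, 4}
Tree: B1–B2, B2–B3
The largest bag has 4 vertices, giving width 3; this decomposition certifies tw(G) ≤ 3. For the lower bound: the 4 vertex sets {1,6}, {3,5}, {2}, {4} are disjoint, each induces a connected subgraph, and every pair is joined by at least one edge of G. Contracting each set to a single vertex therefore yields K_{4} as a minor, and since treewidth is minor-monotone, tw(G) ≥ tw(K_{4}) = 3. Combining the bounds, tw(G) = 3.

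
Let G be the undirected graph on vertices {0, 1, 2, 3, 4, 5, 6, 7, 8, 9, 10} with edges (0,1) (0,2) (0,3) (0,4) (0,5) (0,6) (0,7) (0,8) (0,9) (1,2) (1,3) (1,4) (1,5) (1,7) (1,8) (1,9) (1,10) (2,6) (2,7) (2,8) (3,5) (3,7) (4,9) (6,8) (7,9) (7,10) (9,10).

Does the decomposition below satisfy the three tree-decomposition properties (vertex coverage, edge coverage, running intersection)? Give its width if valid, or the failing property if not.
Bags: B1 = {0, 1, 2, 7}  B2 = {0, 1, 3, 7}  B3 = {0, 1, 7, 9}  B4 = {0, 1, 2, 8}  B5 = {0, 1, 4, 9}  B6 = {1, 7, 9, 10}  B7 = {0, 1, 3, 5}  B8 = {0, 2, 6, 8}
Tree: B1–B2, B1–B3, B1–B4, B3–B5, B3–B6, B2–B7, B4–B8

Yes; width 3.

Every vertex of G appears in some bag (union = {0, 1, 2, 3, 4, 5, 6, 7, 8, 9, 10}); every edge is covered by a bag; and for each vertex v the set of bags containing v is connected in the bag tree. The decomposition is therefore valid. The largest bag has 4 vertices, so the width is 3.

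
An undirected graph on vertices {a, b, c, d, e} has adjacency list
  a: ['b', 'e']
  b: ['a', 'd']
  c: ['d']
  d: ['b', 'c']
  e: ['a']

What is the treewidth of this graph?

A width-1 tree decomposition is:
Bags: B1 = {a, e}  B2 = {a, b}  B3 = {b, d}  B4 = {c, d}
Tree: B1–B2, B2–B3, B3–B4
Each bag holds 2 vertices, so the decomposition has width 1, which upper-bounds the treewidth. G has an edge, so its treewidth is at least 1. The upper and lower bounds meet at 1, so that is the treewidth.

1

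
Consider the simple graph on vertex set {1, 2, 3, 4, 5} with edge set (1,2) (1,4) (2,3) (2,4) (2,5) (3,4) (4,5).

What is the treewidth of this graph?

A width-2 tree decomposition is:
Bags: B1 = {2, 3, 4}  B2 = {2, 4, 5}  B3 = {1, 2, 4}
Tree: B1–B2, B1–B3
The largest bag has 3 vertices, giving width 2; this decomposition certifies tw(G) ≤ 2. On the other hand G contains the 3-clique {1, 2, 4}. A clique must lie in a single bag of any decomposition, so no decomposition can have width below 2. Therefore the treewidth is 2.

2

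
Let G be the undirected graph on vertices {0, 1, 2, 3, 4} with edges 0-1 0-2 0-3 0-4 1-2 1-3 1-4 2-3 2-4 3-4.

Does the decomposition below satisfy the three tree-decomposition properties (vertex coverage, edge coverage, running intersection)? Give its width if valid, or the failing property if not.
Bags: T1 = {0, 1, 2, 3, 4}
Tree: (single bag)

Yes; width 4.

Vertex coverage: the bags together contain {0, 1, 2, 3, 4}, the full vertex set. Edge coverage: each edge of G has both endpoints in at least one bag. Running intersection: for every vertex, the bags containing it form a connected subtree. All three properties hold, so this is a valid tree decomposition of width max|bag| − 1 = 4, and hence tw(G) ≤ 4.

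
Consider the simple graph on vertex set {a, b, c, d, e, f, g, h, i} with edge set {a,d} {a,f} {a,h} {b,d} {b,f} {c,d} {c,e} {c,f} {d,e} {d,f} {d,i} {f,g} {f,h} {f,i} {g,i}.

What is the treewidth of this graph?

A width-2 tree decomposition is:
Bags: B1 = {d, f, i}  B2 = {c, d, f}  B3 = {f, g, i}  B4 = {c, d, e}  B5 = {a, d, f}  B6 = {b, d, f}  B7 = {a, f, h}
Tree: B1–B2, B1–B3, B2–B4, B2–B5, B5–B6, B5–B7
Each bag holds 3 vertices, so the decomposition has width 2, which upper-bounds the treewidth. For the lower bound, the 3 vertices {c, d, e} are pairwise adjacent, and any tree decomposition puts a clique entirely inside one bag — forcing width ≥ 2. The upper and lower bounds meet at 2, so that is the treewidth.

2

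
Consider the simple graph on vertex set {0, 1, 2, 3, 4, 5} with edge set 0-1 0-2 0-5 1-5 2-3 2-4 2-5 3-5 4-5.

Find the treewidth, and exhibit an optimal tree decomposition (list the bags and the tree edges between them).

Treewidth 2.
One such decomposition:
Bags: B1 = {2, 3, 5}  B2 = {0, 2, 5}  B3 = {0, 1, 5}  B4 = {2, 4, 5}
Tree: B1–B2, B2–B3, B2–B4

Each bag holds 3 vertices, so the decomposition has width 2, which upper-bounds the treewidth. For the lower bound, the 3 vertices {0, 1, 5} are pairwise adjacent, and any tree decomposition puts a clique entirely inside one bag — forcing width ≥ 2. The upper and lower bounds meet at 2, so that is the treewidth.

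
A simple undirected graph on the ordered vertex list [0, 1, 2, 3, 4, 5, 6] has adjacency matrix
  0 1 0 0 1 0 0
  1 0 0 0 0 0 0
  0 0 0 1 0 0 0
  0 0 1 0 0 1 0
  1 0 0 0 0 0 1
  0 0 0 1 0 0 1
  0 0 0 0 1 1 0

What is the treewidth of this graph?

1

A width-1 tree decomposition is:
Bags: B1 = {0, 1}  B2 = {0, 4}  B3 = {4, 6}  B4 = {5, 6}  B5 = {3, 5}  B6 = {2, 3}
Tree: B1–B2, B2–B3, B3–B4, B4–B5, B5–B6
Each bag holds 2 vertices, so the decomposition has width 1, which upper-bounds the treewidth. Since G has at least one edge (e.g. 1–0), it is not an edgeless graph, so tw(G) ≥ 1. Hence tw(G) = 1 exactly.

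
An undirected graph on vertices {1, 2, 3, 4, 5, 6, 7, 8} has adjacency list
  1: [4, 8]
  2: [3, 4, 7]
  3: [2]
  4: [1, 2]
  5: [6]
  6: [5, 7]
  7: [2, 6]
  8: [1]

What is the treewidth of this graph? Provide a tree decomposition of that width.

Each bag holds 2 vertices, so the decomposition has width 1, which upper-bounds the treewidth. G has an edge, so its treewidth is at least 1. The upper and lower bounds meet at 1, so that is the treewidth.

Treewidth 1.
One optimal decomposition is:
Bags: B1 = {2, 4}  B2 = {2, 3}  B3 = {1, 4}  B4 = {2, 7}  B5 = {6, 7}  B6 = {5, 6}  B7 = {1, 8}
Tree: B1–B2, B1–B3, B2–B4, B4–B5, B5–B6, B3–B7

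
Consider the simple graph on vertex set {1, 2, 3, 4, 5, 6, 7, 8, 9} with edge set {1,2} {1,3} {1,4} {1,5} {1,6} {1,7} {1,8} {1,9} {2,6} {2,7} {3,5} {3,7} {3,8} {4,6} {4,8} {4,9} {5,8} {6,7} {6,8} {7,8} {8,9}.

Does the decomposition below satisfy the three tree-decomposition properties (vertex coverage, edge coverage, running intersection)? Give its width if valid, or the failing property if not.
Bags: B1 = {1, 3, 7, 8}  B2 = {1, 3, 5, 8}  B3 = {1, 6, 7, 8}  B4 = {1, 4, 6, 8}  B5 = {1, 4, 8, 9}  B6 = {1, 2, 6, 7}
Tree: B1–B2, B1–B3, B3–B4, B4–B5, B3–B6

Every vertex of G appears in some bag (union = {1, 2, 3, 4, 5, 6, 7, 8, 9}); every edge is covered by a bag; and for each vertex v the set of bags containing v is connected in the bag tree. The decomposition is therefore valid. The largest bag has 4 vertices, so the width is 3.

Yes; width 3.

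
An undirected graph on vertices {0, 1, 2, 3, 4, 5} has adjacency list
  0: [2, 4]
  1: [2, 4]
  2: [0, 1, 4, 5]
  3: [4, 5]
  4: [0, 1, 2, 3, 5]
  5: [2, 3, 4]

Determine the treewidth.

2

A width-2 tree decomposition is:
Bags: B1 = {0, 2, 4}  B2 = {2, 4, 5}  B3 = {1, 2, 4}  B4 = {3, 4, 5}
Tree: B1–B2, B2–B3, B2–B4
Each bag holds 3 vertices, so the decomposition has width 2, which upper-bounds the treewidth. For the lower bound, the 3 vertices {0, 2, 4} are pairwise adjacent, and any tree decomposition puts a clique entirely inside one bag — forcing width ≥ 2. Combining the bounds, tw(G) = 2.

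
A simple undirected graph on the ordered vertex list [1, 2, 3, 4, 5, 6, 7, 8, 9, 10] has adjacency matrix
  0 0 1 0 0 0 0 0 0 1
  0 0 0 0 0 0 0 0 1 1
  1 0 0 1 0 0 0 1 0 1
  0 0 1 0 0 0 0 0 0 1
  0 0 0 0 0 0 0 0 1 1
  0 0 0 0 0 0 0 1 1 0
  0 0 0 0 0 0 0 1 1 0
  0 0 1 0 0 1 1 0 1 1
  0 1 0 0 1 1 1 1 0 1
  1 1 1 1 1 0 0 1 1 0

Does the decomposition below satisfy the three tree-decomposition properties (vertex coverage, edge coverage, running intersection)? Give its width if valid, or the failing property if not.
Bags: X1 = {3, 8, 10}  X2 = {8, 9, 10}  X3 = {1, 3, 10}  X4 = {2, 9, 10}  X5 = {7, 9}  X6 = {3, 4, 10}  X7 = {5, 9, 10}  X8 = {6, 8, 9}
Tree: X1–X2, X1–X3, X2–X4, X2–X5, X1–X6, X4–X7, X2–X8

A tree decomposition must satisfy three properties: every vertex lies in some bag; for every edge, both endpoints lie together in some bag; and for every vertex, the bags containing it form a connected subtree. Here edge (8,7) lies in no bag, so the decomposition is invalid.

No — edge (8,7) lies in no bag.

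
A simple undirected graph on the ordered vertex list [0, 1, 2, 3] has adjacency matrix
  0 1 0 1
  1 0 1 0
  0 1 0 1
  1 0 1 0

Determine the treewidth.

2

A width-2 tree decomposition is:
Bags: B1 = {1, 2, 3}  B2 = {0, 1, 3}
Tree: B1–B2
The largest bag has 3 vertices, giving width 2; this decomposition certifies tw(G) ≤ 2. Since 1–2–3–0–1 is a cycle in G, G is not acyclic. Forests are exactly the graphs of treewidth ≤ 1, so tw(G) ≥ 2. Therefore the treewidth is 2.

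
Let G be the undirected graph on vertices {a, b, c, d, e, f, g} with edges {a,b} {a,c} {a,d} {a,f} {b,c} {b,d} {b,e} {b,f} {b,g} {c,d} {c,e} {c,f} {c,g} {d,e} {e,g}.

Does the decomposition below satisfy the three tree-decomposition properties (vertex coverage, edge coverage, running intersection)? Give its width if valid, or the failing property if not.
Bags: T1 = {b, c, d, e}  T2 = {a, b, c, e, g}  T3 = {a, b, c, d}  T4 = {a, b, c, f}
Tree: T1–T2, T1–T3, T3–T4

A tree decomposition must satisfy three properties: every vertex lies in some bag; for every edge, both endpoints lie together in some bag; and for every vertex, the bags containing it form a connected subtree. Here bags containing vertex a are not connected in the tree, so the decomposition is invalid.

No — bags containing vertex a are not connected in the tree.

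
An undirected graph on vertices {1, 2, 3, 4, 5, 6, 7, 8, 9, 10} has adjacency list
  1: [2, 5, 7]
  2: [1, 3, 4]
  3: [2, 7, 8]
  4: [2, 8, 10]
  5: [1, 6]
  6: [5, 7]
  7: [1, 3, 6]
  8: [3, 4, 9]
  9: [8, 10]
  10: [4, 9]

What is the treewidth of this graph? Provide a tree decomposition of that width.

Treewidth 2.
Bags: B1 = {1, 5, 6}  B2 = {1, 6, 7}  B3 = {1, 2, 7}  B4 = {2, 3, 7}  B5 = {2, 3, 4}  B6 = {3, 4, 8}  B7 = {4, 8, 10}  B8 = {8, 9, 10}
Tree: B1–B2, B2–B3, B3–B4, B4–B5, B5–B6, B6–B7, B7–B8

Each bag holds 3 vertices, so the decomposition has width 2, which upper-bounds the treewidth. For the lower bound, G contains the cycle 5–6–7–1–5, so G is not a forest; only forests have treewidth ≤ 1, hence tw(G) ≥ 2. Therefore the treewidth is 2.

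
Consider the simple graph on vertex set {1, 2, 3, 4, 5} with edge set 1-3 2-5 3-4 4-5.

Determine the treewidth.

1

A width-1 tree decomposition is:
Bags: B1 = {2, 5}  B2 = {4, 5}  B3 = {3, 4}  B4 = {1, 3}
Tree: B1–B2, B2–B3, B3–B4
The largest bag has 2 vertices, giving width 1; this decomposition certifies tw(G) ≤ 1. G has an edge, so its treewidth is at least 1. The upper and lower bounds meet at 1, so that is the treewidth.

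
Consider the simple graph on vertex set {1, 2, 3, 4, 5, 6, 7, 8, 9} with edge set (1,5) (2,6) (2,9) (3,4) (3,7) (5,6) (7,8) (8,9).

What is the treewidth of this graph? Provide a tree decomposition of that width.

Each bag holds 2 vertices, so the decomposition has width 1, which upper-bounds the treewidth. Since G has at least one edge (e.g. 4–3), it is not an edgeless graph, so tw(G) ≥ 1. The upper and lower bounds meet at 1, so that is the treewidth.

Treewidth 1.
One optimal decomposition is:
Bags: B1 = {3, 4}  B2 = {3, 7}  B3 = {7, 8}  B4 = {8, 9}  B5 = {2, 9}  B6 = {2, 6}  B7 = {5, 6}  B8 = {1, 5}
Tree: B1–B2, B2–B3, B3–B4, B4–B5, B5–B6, B6–B7, B7–B8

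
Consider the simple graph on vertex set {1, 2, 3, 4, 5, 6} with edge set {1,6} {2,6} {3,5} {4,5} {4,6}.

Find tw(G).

A width-1 tree decomposition is:
Bags: B1 = {4, 5}  B2 = {4, 6}  B3 = {3, 5}  B4 = {2, 6}  B5 = {1, 6}
Tree: B1–B2, B1–B3, B2–B4, B4–B5
The largest bag has 2 vertices, giving width 1; this decomposition certifies tw(G) ≤ 1. G has an edge, so its treewidth is at least 1. Hence tw(G) = 1 exactly.

1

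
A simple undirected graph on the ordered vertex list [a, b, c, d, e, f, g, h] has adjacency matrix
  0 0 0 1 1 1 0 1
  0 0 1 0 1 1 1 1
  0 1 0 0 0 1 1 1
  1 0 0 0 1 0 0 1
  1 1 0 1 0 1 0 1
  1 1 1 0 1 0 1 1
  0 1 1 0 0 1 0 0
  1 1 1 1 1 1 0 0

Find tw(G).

3

A width-3 tree decomposition is:
Bags: B1 = {b, e, f, h}  B2 = {b, c, f, h}  B3 = {a, e, f, h}  B4 = {a, d, e, h}  B5 = {b, c, f, g}
Tree: B1–B2, B1–B3, B3–B4, B2–B5
The largest bag has 4 vertices, giving width 3; this decomposition certifies tw(G) ≤ 3. Conversely, {a, d, e, h} is a clique of size 4, and the vertices of any clique must share a bag in every tree decomposition; so some bag has ≥ 4 vertices and tw(G) ≥ 3. Therefore the treewidth is 3.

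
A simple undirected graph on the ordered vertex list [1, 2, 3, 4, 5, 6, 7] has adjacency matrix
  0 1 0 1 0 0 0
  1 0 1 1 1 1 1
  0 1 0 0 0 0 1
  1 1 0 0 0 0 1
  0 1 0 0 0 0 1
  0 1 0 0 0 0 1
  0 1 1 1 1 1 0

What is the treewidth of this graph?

2

A width-2 tree decomposition is:
Bags: B1 = {2, 4, 7}  B2 = {1, 2, 4}  B3 = {2, 3, 7}  B4 = {2, 6, 7}  B5 = {2, 5, 7}
Tree: B1–B2, B1–B3, B3–B4, B3–B5
Each bag holds 3 vertices, so the decomposition has width 2, which upper-bounds the treewidth. Conversely, {1, 2, 4} is a clique of size 3, and the vertices of any clique must share a bag in every tree decomposition; so some bag has ≥ 3 vertices and tw(G) ≥ 2. Hence tw(G) = 2 exactly.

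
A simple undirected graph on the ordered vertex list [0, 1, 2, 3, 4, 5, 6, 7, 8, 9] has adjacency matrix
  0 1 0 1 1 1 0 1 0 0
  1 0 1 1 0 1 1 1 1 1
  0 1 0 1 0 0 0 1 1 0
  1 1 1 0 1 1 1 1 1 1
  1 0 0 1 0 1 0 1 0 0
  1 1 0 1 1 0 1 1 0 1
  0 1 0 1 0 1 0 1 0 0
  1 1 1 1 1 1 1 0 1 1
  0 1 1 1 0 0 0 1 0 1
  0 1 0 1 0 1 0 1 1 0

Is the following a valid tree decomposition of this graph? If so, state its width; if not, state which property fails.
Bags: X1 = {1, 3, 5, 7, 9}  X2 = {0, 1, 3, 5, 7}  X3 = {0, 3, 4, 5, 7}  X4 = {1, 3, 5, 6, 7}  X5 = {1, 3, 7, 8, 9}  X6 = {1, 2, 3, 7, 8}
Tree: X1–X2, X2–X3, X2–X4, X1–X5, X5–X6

Yes; width 4.

Checking the three conditions: (i) the bags cover all of {0, 1, 2, 3, 4, 5, 6, 7, 8, 9}; (ii) for each edge, some bag contains both endpoints; (iii) the bags containing any fixed vertex form a subtree. All hold, so the decomposition is valid with width 5 − 1 = 4.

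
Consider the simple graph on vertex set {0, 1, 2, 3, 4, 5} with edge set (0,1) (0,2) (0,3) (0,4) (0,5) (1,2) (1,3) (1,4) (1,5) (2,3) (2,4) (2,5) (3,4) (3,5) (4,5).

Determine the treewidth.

A width-5 tree decomposition is:
Bags: B1 = {0, 1, 2, 3, 4, 5}
Tree: (single bag)
With just one bag of size 6, the width is 6 − 1 = 5, so tw(G) ≤ 5. Conversely, {0, 1, 2, 3, 4, 5} is a clique of size 6, and the vertices of any clique must share a bag in every tree decomposition; so some bag has ≥ 6 vertices and tw(G) ≥ 5. Therefore the treewidth is 5.

5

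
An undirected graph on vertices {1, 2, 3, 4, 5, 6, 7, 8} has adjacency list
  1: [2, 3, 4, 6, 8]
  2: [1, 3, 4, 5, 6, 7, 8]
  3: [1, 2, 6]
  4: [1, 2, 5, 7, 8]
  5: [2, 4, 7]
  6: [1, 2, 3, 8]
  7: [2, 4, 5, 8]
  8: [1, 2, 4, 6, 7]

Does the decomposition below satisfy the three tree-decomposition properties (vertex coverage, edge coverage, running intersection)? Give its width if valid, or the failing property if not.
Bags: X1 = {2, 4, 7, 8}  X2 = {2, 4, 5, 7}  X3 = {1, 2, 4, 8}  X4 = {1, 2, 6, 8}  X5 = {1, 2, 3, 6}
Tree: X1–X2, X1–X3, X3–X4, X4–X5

Yes; width 3.

Checking the three conditions: (i) the bags cover all of {1, 2, 3, 4, 5, 6, 7, 8}; (ii) for each edge, some bag contains both endpoints; (iii) the bags containing any fixed vertex form a subtree. All hold, so the decomposition is valid with width 4 − 1 = 3.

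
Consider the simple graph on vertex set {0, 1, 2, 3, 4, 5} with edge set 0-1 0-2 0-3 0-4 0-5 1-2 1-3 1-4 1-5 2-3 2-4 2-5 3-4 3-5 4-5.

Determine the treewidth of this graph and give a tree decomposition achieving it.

Treewidth 5.
One such decomposition:
Bags: B1 = {0, 1, 2, 3, 4, 5}
Tree: (single bag)

With just one bag of size 6, the width is 6 − 1 = 5, so tw(G) ≤ 5. On the other hand G contains the 6-clique {0, 1, 2, 3, 4, 5}. A clique must lie in a single bag of any decomposition, so no decomposition can have width below 5. Therefore the treewidth is 5.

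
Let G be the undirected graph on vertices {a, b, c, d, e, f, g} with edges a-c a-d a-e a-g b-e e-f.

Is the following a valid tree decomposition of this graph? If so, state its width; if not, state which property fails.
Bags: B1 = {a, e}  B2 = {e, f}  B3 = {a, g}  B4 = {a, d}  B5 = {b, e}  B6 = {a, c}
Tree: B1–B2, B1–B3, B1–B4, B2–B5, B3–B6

Every vertex of G appears in some bag (union = {a, b, c, d, e, f, g}); every edge is covered by a bag; and for each vertex v the set of bags containing v is connected in the bag tree. The decomposition is therefore valid. The largest bag has 2 vertices, so the width is 1.

Yes; width 1.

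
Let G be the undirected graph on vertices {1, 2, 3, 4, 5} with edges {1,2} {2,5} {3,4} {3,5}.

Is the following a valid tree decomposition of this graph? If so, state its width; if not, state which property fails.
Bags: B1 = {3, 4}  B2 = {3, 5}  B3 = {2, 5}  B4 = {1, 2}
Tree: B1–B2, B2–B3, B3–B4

Checking the three conditions: (i) the bags cover all of {1, 2, 3, 4, 5}; (ii) for each edge, some bag contains both endpoints; (iii) the bags containing any fixed vertex form a subtree. All hold, so the decomposition is valid with width 2 − 1 = 1.

Yes; width 1.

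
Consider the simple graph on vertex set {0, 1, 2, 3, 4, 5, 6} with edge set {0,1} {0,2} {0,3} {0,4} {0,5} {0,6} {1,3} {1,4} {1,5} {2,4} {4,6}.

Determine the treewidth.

2

A width-2 tree decomposition is:
Bags: B1 = {0, 1, 5}  B2 = {0, 1, 4}  B3 = {0, 2, 4}  B4 = {0, 4, 6}  B5 = {0, 1, 3}
Tree: B1–B2, B2–B3, B3–B4, B2–B5
The largest bag has 3 vertices, giving width 2; this decomposition certifies tw(G) ≤ 2. For the lower bound, the 3 vertices {0, 1, 3} are pairwise adjacent, and any tree decomposition puts a clique entirely inside one bag — forcing width ≥ 2. Hence tw(G) = 2 exactly.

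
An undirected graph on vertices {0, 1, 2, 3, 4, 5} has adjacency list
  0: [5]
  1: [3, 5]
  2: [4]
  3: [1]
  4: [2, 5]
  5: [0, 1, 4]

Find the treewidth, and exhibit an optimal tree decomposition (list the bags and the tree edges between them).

Each bag holds 2 vertices, so the decomposition has width 1, which upper-bounds the treewidth. Any graph with an edge has treewidth ≥ 1, and G has the edge 5–4. Hence tw(G) = 1 exactly.

Treewidth 1.
One such decomposition:
Bags: B1 = {4, 5}  B2 = {1, 5}  B3 = {2, 4}  B4 = {0, 5}  B5 = {1, 3}
Tree: B1–B2, B1–B3, B2–B4, B2–B5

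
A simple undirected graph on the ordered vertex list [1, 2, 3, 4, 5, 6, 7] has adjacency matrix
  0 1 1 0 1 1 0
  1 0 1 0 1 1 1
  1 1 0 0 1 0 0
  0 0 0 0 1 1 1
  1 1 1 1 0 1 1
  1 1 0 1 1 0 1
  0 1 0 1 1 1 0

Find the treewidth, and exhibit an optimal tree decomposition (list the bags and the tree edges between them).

Treewidth 3.
One such decomposition:
Bags: B1 = {1, 2, 5, 6}  B2 = {2, 5, 6, 7}  B3 = {4, 5, 6, 7}  B4 = {1, 2, 3, 5}
Tree: B1–B2, B2–B3, B1–B4

The largest bag has 4 vertices, giving width 3; this decomposition certifies tw(G) ≤ 3. On the other hand G contains the 4-clique {1, 2, 3, 5}. A clique must lie in a single bag of any decomposition, so no decomposition can have width below 3. Combining the bounds, tw(G) = 3.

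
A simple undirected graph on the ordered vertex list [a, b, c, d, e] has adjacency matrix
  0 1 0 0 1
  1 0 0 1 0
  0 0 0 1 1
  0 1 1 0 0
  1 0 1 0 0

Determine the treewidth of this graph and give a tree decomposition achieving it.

Each bag holds 3 vertices, so the decomposition has width 2, which upper-bounds the treewidth. For the lower bound, G contains the cycle c–d–b–a–e–c, so G is not a forest; only forests have treewidth ≤ 1, hence tw(G) ≥ 2. Combining the bounds, tw(G) = 2.

Treewidth 2.
One such decomposition:
Bags: B1 = {b, c, d}  B2 = {a, b, c}  B3 = {a, c, e}
Tree: B1–B2, B2–B3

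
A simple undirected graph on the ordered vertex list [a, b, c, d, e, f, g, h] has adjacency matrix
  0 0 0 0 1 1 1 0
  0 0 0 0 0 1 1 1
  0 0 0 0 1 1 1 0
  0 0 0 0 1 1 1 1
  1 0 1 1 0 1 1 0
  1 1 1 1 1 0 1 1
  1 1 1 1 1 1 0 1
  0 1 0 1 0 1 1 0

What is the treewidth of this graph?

A width-3 tree decomposition is:
Bags: B1 = {c, e, f, g}  B2 = {d, e, f, g}  B3 = {d, f, g, h}  B4 = {b, f, g, h}  B5 = {a, e, f, g}
Tree: B1–B2, B2–B3, B3–B4, B1–B5
Every bag has size at most 4, so the width is 4 − 1 = 3 and tw(G) ≤ 3. On the other hand G contains the 4-clique {d, e, f, g}. A clique must lie in a single bag of any decomposition, so no decomposition can have width below 3. The upper and lower bounds meet at 3, so that is the treewidth.

3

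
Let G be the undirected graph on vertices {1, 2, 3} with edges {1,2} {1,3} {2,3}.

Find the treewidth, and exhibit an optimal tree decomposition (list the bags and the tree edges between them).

A single bag containing all 3 vertices is trivially a valid decomposition of width 2. Conversely, {1, 2, 3} is a clique of size 3, and the vertices of any clique must share a bag in every tree decomposition; so some bag has ≥ 3 vertices and tw(G) ≥ 2. Combining the bounds, tw(G) = 2.

Treewidth 2.
One optimal decomposition is:
Bags: B1 = {1, 2, 3}
Tree: (single bag)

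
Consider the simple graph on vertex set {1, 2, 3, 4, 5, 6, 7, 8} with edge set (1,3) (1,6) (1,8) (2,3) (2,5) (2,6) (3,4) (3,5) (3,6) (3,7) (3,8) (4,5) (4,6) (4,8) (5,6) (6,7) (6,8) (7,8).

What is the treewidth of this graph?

3

A width-3 tree decomposition is:
Bags: B1 = {3, 4, 6, 8}  B2 = {3, 6, 7, 8}  B3 = {1, 3, 6, 8}  B4 = {3, 4, 5, 6}  B5 = {2, 3, 5, 6}
Tree: B1–B2, B1–B3, B1–B4, B4–B5
The largest bag has 4 vertices, giving width 3; this decomposition certifies tw(G) ≤ 3. On the other hand G contains the 4-clique {1, 3, 6, 8}. A clique must lie in a single bag of any decomposition, so no decomposition can have width below 3. Therefore the treewidth is 3.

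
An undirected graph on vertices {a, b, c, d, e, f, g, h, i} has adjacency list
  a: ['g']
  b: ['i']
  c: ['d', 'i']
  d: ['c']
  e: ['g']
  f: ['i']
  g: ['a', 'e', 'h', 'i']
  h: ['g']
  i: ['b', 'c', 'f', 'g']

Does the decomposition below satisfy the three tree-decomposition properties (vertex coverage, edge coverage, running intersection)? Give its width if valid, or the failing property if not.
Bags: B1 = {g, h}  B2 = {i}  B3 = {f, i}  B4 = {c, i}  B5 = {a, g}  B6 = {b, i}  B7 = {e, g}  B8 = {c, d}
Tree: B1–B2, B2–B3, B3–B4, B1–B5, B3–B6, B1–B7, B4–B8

A tree decomposition must satisfy three properties: every vertex lies in some bag; for every edge, both endpoints lie together in some bag; and for every vertex, the bags containing it form a connected subtree. Here edge (g,i) lies in no bag, so the decomposition is invalid.

No — edge (g,i) lies in no bag.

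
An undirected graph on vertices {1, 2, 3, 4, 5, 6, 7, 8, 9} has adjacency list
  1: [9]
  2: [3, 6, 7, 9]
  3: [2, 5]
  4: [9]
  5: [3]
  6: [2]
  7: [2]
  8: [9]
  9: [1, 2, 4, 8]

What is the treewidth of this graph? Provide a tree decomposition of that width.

Treewidth 1.
One optimal decomposition is:
Bags: B1 = {2, 7}  B2 = {2, 9}  B3 = {4, 9}  B4 = {2, 3}  B5 = {1, 9}  B6 = {2, 6}  B7 = {8, 9}  B8 = {3, 5}
Tree: B1–B2, B2–B3, B2–B4, B2–B5, B1–B6, B3–B7, B4–B8

Each bag holds 2 vertices, so the decomposition has width 1, which upper-bounds the treewidth. G has an edge, so its treewidth is at least 1. Hence tw(G) = 1 exactly.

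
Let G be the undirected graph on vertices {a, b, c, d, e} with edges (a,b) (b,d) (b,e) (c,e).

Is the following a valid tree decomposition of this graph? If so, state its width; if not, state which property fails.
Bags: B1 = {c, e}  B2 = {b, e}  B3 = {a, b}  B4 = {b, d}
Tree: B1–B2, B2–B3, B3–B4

Yes; width 1.

Every vertex of G appears in some bag (union = {a, b, c, d, e}); every edge is covered by a bag; and for each vertex v the set of bags containing v is connected in the bag tree. The decomposition is therefore valid. The largest bag has 2 vertices, so the width is 1.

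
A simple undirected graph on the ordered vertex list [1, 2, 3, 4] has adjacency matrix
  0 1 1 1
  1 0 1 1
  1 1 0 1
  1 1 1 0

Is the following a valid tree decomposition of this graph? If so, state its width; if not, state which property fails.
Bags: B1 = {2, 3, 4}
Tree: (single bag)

A tree decomposition must satisfy three properties: every vertex lies in some bag; for every edge, both endpoints lie together in some bag; and for every vertex, the bags containing it form a connected subtree. Here vertex 1 appears in no bag, so the decomposition is invalid.

No — vertex 1 appears in no bag.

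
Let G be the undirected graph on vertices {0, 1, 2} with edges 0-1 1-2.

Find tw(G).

A width-1 tree decomposition is:
Bags: B1 = {0, 1}  B2 = {1, 2}
Tree: B1–B2
Every bag has size at most 2, so the width is 2 − 1 = 1 and tw(G) ≤ 1. G has an edge, so its treewidth is at least 1. Therefore the treewidth is 1.

1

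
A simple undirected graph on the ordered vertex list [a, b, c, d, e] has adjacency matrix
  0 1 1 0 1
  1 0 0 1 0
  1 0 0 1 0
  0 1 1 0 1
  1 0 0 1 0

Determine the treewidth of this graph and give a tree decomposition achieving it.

Treewidth 2.
One such decomposition:
Bags: B1 = {a, d, e}  B2 = {a, b, d}  B3 = {a, c, d}
Tree: B1–B2, B2–B3

The largest bag has 3 vertices, giving width 2; this decomposition certifies tw(G) ≤ 2. The edges a–e–d–b–a form a cycle, so G is not a tree and its treewidth is at least 2. Therefore the treewidth is 2.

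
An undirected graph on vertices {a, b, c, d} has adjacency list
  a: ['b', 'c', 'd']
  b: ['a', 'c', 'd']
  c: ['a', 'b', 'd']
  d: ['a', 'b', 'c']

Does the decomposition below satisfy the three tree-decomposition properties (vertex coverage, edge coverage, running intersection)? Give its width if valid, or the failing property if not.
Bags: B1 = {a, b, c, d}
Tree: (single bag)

Yes; width 3.

Every vertex of G appears in some bag (union = {a, b, c, d}); every edge is covered by a bag; and for each vertex v the set of bags containing v is connected in the bag tree. The decomposition is therefore valid. The largest bag has 4 vertices, so the width is 3.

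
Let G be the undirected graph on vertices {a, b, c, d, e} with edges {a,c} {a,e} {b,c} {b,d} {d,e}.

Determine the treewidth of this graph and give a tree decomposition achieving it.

Treewidth 2.
One such decomposition:
Bags: B1 = {a, b, c}  B2 = {a, b, d}  B3 = {a, d, e}
Tree: B1–B2, B2–B3

The largest bag has 3 vertices, giving width 2; this decomposition certifies tw(G) ≤ 2. The edges a–c–b–d–e–a form a cycle, so G is not a tree and its treewidth is at least 2. Combining the bounds, tw(G) = 2.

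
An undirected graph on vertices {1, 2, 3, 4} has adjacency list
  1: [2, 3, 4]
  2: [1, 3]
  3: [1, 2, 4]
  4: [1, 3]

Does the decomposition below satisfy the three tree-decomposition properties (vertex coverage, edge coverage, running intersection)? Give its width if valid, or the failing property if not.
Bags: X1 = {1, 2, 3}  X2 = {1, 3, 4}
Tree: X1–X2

Checking the three conditions: (i) the bags cover all of {1, 2, 3, 4}; (ii) for each edge, some bag contains both endpoints; (iii) the bags containing any fixed vertex form a subtree. All hold, so the decomposition is valid with width 3 − 1 = 2.

Yes; width 2.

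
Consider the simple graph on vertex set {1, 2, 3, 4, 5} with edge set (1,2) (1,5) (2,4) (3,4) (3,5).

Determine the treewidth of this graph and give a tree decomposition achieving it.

Treewidth 2.
One optimal decomposition is:
Bags: B1 = {1, 2, 4}  B2 = {1, 3, 4}  B3 = {1, 3, 5}
Tree: B1–B2, B2–B3

Each bag holds 3 vertices, so the decomposition has width 2, which upper-bounds the treewidth. The edges 1–2–4–3–5–1 form a cycle, so G is not a tree and its treewidth is at least 2. Combining the bounds, tw(G) = 2.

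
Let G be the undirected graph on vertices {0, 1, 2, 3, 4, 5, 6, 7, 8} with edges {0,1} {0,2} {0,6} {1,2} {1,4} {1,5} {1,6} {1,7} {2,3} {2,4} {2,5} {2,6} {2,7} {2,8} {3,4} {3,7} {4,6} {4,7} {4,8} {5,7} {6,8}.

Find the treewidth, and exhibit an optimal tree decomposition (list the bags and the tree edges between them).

The largest bag has 4 vertices, giving width 3; this decomposition certifies tw(G) ≤ 3. For the lower bound, the 4 vertices {2, 4, 6, 8} are pairwise adjacent, and any tree decomposition puts a clique entirely inside one bag — forcing width ≥ 3. Therefore the treewidth is 3.

Treewidth 3.
One such decomposition:
Bags: B1 = {1, 2, 4, 7}  B2 = {1, 2, 5, 7}  B3 = {1, 2, 4, 6}  B4 = {0, 1, 2, 6}  B5 = {2, 3, 4, 7}  B6 = {2, 4, 6, 8}
Tree: B1–B2, B1–B3, B3–B4, B1–B5, B3–B6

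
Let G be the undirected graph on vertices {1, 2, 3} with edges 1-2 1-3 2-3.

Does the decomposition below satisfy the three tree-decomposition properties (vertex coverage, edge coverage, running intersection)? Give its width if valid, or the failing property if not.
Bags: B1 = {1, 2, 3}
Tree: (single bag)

Checking the three conditions: (i) the bags cover all of {1, 2, 3}; (ii) for each edge, some bag contains both endpoints; (iii) the bags containing any fixed vertex form a subtree. All hold, so the decomposition is valid with width 3 − 1 = 2.

Yes; width 2.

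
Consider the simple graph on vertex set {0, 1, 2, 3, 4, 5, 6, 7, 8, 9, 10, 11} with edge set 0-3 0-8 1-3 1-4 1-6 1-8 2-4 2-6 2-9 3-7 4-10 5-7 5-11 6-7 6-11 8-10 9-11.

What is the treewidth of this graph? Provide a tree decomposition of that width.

Each bag holds 4 vertices, so the decomposition has width 3, which upper-bounds the treewidth. For the lower bound: the 4 vertex sets {0,8,10}, {4}, {1}, {2,3,6,7} are disjoint, each induces a connected subgraph, and every pair is joined by at least one edge of G. Contracting each set to a single vertex therefore yields K_{4} as a minor, and since treewidth is minor-monotone, tw(G) ≥ tw(K_{4}) = 3. The upper and lower bounds meet at 3, so that is the treewidth.

Treewidth 3.
One such decomposition:
Bags: B1 = {0, 4, 8, 10}  B2 = {0, 1, 4, 8}  B3 = {0, 1, 3, 4}  B4 = {1, 2, 3, 4}  B5 = {1, 2, 3, 6}  B6 = {2, 3, 6, 7}  B7 = {2, 6, 7, 9}  B8 = {6, 7, 9, 11}  B9 = {5, 7, 9, 11}
Tree: B1–B2, B2–B3, B3–B4, B4–B5, B5–B6, B6–B7, B7–B8, B8–B9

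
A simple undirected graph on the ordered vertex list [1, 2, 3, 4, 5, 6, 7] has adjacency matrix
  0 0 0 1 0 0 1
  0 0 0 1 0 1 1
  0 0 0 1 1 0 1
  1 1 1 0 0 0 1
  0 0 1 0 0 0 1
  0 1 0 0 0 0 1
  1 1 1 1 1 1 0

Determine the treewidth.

2

A width-2 tree decomposition is:
Bags: B1 = {1, 4, 7}  B2 = {2, 4, 7}  B3 = {3, 4, 7}  B4 = {3, 5, 7}  B5 = {2, 6, 7}
Tree: B1–B2, B1–B3, B3–B4, B2–B5
Every bag has size at most 3, so the width is 3 − 1 = 2 and tw(G) ≤ 2. On the other hand G contains the 3-clique {1, 4, 7}. A clique must lie in a single bag of any decomposition, so no decomposition can have width below 2. Combining the bounds, tw(G) = 2.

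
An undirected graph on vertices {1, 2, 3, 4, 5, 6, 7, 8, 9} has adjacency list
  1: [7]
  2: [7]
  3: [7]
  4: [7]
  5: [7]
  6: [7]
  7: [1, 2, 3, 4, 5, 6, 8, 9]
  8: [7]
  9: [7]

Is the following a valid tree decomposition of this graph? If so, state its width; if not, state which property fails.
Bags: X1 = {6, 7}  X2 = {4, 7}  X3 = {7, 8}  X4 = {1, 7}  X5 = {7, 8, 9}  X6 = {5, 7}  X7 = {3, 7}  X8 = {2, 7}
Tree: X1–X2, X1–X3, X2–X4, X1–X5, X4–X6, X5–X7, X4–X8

A tree decomposition must satisfy three properties: every vertex lies in some bag; for every edge, both endpoints lie together in some bag; and for every vertex, the bags containing it form a connected subtree. Here bags containing vertex 8 are not connected in the tree, so the decomposition is invalid.

No — bags containing vertex 8 are not connected in the tree.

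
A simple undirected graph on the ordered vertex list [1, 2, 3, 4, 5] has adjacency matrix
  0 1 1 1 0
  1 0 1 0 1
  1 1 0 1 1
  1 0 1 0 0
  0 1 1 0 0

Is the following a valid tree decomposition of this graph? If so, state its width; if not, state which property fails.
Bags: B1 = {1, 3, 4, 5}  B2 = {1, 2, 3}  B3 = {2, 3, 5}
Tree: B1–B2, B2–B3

No — bags containing vertex 5 are not connected in the tree.

A tree decomposition must satisfy three properties: every vertex lies in some bag; for every edge, both endpoints lie together in some bag; and for every vertex, the bags containing it form a connected subtree. Here bags containing vertex 5 are not connected in the tree, so the decomposition is invalid.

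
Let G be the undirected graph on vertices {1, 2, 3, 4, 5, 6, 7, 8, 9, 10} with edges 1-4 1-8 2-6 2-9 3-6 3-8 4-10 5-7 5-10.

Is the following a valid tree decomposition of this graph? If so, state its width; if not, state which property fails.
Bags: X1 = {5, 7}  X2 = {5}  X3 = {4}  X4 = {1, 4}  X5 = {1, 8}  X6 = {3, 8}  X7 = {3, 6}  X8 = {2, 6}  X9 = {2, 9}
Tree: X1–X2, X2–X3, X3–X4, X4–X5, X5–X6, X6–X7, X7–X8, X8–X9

No — vertex 10 appears in no bag.

A tree decomposition must satisfy three properties: every vertex lies in some bag; for every edge, both endpoints lie together in some bag; and for every vertex, the bags containing it form a connected subtree. Here vertex 10 appears in no bag, so the decomposition is invalid.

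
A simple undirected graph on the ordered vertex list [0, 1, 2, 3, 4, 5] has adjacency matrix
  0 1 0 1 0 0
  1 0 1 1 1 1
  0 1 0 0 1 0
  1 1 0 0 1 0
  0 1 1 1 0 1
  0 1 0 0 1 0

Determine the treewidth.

2

A width-2 tree decomposition is:
Bags: B1 = {1, 3, 4}  B2 = {1, 2, 4}  B3 = {0, 1, 3}  B4 = {1, 4, 5}
Tree: B1–B2, B1–B3, B2–B4
Every bag has size at most 3, so the width is 3 − 1 = 2 and tw(G) ≤ 2. On the other hand G contains the 3-clique {0, 1, 3}. A clique must lie in a single bag of any decomposition, so no decomposition can have width below 2. Therefore the treewidth is 2.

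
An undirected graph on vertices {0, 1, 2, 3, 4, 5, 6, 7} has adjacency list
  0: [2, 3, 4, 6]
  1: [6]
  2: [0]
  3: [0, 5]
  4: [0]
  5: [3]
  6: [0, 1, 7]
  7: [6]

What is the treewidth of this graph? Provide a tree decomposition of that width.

Every bag has size at most 2, so the width is 2 − 1 = 1 and tw(G) ≤ 1. G has an edge, so its treewidth is at least 1. Combining the bounds, tw(G) = 1.

Treewidth 1.
One such decomposition:
Bags: B1 = {0, 6}  B2 = {1, 6}  B3 = {6, 7}  B4 = {0, 3}  B5 = {0, 4}  B6 = {3, 5}  B7 = {0, 2}
Tree: B1–B2, B1–B3, B1–B4, B1–B5, B4–B6, B1–B7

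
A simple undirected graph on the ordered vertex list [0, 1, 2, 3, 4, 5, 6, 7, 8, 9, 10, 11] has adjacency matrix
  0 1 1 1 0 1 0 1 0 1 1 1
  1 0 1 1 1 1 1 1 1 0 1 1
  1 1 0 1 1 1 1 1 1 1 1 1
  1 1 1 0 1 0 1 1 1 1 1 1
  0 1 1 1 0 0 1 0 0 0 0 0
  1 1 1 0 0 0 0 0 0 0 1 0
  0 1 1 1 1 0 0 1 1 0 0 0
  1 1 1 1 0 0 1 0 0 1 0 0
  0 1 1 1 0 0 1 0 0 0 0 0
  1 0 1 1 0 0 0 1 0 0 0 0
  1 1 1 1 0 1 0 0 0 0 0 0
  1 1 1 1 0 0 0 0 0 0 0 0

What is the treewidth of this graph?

A width-4 tree decomposition is:
Bags: B1 = {1, 2, 3, 6, 7}  B2 = {1, 2, 3, 4, 6}  B3 = {0, 1, 2, 3, 7}  B4 = {0, 1, 2, 3, 11}  B5 = {1, 2, 3, 6, 8}  B6 = {0, 2, 3, 7, 9}  B7 = {0, 1, 2, 3, 10}  B8 = {0, 1, 2, 5, 10}
Tree: B1–B2, B1–B3, B3–B4, B2–B5, B3–B6, B3–B7, B7–B8
The largest bag has 5 vertices, giving width 4; this decomposition certifies tw(G) ≤ 4. Conversely, {0, 1, 2, 3, 10} is a clique of size 5, and the vertices of any clique must share a bag in every tree decomposition; so some bag has ≥ 5 vertices and tw(G) ≥ 4. The upper and lower bounds meet at 4, so that is the treewidth.

4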